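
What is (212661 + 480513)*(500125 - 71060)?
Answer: 297416702310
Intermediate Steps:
(212661 + 480513)*(500125 - 71060) = 693174*429065 = 297416702310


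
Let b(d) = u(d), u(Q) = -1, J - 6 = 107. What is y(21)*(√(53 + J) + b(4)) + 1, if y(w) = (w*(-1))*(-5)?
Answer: -104 + 105*√166 ≈ 1248.8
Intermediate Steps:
J = 113 (J = 6 + 107 = 113)
y(w) = 5*w (y(w) = -w*(-5) = 5*w)
b(d) = -1
y(21)*(√(53 + J) + b(4)) + 1 = (5*21)*(√(53 + 113) - 1) + 1 = 105*(√166 - 1) + 1 = 105*(-1 + √166) + 1 = (-105 + 105*√166) + 1 = -104 + 105*√166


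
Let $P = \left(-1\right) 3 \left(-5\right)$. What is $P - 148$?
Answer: $-133$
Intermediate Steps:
$P = 15$ ($P = \left(-3\right) \left(-5\right) = 15$)
$P - 148 = 15 - 148 = -133$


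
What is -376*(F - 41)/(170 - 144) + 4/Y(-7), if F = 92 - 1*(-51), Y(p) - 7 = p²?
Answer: -268451/182 ≈ -1475.0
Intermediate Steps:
Y(p) = 7 + p²
F = 143 (F = 92 + 51 = 143)
-376*(F - 41)/(170 - 144) + 4/Y(-7) = -376*(143 - 41)/(170 - 144) + 4/(7 + (-7)²) = -376/(26/102) + 4/(7 + 49) = -376/(26*(1/102)) + 4/56 = -376/13/51 + 4*(1/56) = -376*51/13 + 1/14 = -19176/13 + 1/14 = -268451/182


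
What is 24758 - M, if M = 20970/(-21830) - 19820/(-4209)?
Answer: 227448178439/9188247 ≈ 24754.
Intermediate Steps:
M = 34440787/9188247 (M = 20970*(-1/21830) - 19820*(-1/4209) = -2097/2183 + 19820/4209 = 34440787/9188247 ≈ 3.7484)
24758 - M = 24758 - 1*34440787/9188247 = 24758 - 34440787/9188247 = 227448178439/9188247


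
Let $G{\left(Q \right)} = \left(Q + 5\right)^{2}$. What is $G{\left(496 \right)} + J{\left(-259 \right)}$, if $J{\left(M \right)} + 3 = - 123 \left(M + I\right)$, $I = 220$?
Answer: $255795$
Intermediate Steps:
$J{\left(M \right)} = -27063 - 123 M$ ($J{\left(M \right)} = -3 - 123 \left(M + 220\right) = -3 - 123 \left(220 + M\right) = -3 - \left(27060 + 123 M\right) = -27063 - 123 M$)
$G{\left(Q \right)} = \left(5 + Q\right)^{2}$
$G{\left(496 \right)} + J{\left(-259 \right)} = \left(5 + 496\right)^{2} - -4794 = 501^{2} + \left(-27063 + 31857\right) = 251001 + 4794 = 255795$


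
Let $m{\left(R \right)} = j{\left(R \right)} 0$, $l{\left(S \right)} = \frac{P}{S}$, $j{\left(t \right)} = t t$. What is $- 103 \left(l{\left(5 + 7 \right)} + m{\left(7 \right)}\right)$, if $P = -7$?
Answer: $\frac{721}{12} \approx 60.083$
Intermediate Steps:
$j{\left(t \right)} = t^{2}$
$l{\left(S \right)} = - \frac{7}{S}$
$m{\left(R \right)} = 0$ ($m{\left(R \right)} = R^{2} \cdot 0 = 0$)
$- 103 \left(l{\left(5 + 7 \right)} + m{\left(7 \right)}\right) = - 103 \left(- \frac{7}{5 + 7} + 0\right) = - 103 \left(- \frac{7}{12} + 0\right) = \left(-103\right) \left(- \frac{7}{12}\right) = \frac{721}{12}$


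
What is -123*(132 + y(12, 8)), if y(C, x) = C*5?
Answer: -23616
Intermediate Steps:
y(C, x) = 5*C
-123*(132 + y(12, 8)) = -123*(132 + 5*12) = -123*(132 + 60) = -123*192 = -23616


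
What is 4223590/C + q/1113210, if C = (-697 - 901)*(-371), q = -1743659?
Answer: 262000031177/47141103870 ≈ 5.5578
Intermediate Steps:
C = 592858 (C = -1598*(-371) = 592858)
4223590/C + q/1113210 = 4223590/592858 - 1743659/1113210 = 4223590*(1/592858) - 1743659*1/1113210 = 301685/42347 - 1743659/1113210 = 262000031177/47141103870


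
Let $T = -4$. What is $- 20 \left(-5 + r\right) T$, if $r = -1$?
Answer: $-480$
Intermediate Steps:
$- 20 \left(-5 + r\right) T = - 20 \left(-5 - 1\right) \left(-4\right) = \left(-20\right) \left(-6\right) \left(-4\right) = 120 \left(-4\right) = -480$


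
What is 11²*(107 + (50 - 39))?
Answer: 14278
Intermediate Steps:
11²*(107 + (50 - 39)) = 121*(107 + 11) = 121*118 = 14278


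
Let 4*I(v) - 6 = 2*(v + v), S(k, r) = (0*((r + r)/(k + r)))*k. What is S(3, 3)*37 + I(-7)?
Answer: -11/2 ≈ -5.5000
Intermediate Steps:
S(k, r) = 0 (S(k, r) = (0*((2*r)/(k + r)))*k = (0*(2*r/(k + r)))*k = 0*k = 0)
I(v) = 3/2 + v (I(v) = 3/2 + (2*(v + v))/4 = 3/2 + (2*(2*v))/4 = 3/2 + (4*v)/4 = 3/2 + v)
S(3, 3)*37 + I(-7) = 0*37 + (3/2 - 7) = 0 - 11/2 = -11/2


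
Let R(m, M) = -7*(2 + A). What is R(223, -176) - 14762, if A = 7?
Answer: -14825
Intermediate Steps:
R(m, M) = -63 (R(m, M) = -7*(2 + 7) = -7*9 = -63)
R(223, -176) - 14762 = -63 - 14762 = -14825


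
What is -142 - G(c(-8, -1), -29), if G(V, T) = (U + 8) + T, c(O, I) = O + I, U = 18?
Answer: -139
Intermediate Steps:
c(O, I) = I + O
G(V, T) = 26 + T (G(V, T) = (18 + 8) + T = 26 + T)
-142 - G(c(-8, -1), -29) = -142 - (26 - 29) = -142 - 1*(-3) = -142 + 3 = -139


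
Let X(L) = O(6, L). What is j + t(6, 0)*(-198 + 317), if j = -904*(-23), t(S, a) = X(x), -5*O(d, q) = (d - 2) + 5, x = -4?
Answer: 102889/5 ≈ 20578.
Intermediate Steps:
O(d, q) = -⅗ - d/5 (O(d, q) = -((d - 2) + 5)/5 = -((-2 + d) + 5)/5 = -(3 + d)/5 = -⅗ - d/5)
X(L) = -9/5 (X(L) = -⅗ - ⅕*6 = -⅗ - 6/5 = -9/5)
t(S, a) = -9/5
j = 20792
j + t(6, 0)*(-198 + 317) = 20792 - 9*(-198 + 317)/5 = 20792 - 9/5*119 = 20792 - 1071/5 = 102889/5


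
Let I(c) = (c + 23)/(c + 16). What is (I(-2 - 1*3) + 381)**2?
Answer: 17715681/121 ≈ 1.4641e+5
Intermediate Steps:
I(c) = (23 + c)/(16 + c)
(I(-2 - 1*3) + 381)**2 = ((23 + (-2 - 1*3))/(16 + (-2 - 1*3)) + 381)**2 = ((23 + (-2 - 3))/(16 + (-2 - 3)) + 381)**2 = ((23 - 5)/(16 - 5) + 381)**2 = (18/11 + 381)**2 = (4209/11)**2 = 17715681/121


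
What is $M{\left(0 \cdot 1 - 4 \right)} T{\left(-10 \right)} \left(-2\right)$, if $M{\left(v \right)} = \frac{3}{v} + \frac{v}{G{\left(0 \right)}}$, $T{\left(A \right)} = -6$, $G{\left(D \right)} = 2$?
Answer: $-33$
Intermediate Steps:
$M{\left(v \right)} = \frac{v}{2} + \frac{3}{v}$ ($M{\left(v \right)} = \frac{3}{v} + \frac{v}{2} = \frac{v}{2} + \frac{3}{v}$)
$M{\left(0 \cdot 1 - 4 \right)} T{\left(-10 \right)} \left(-2\right) = \left(\frac{0 \cdot 1 - 4}{2} + \frac{3}{0 \cdot 1 - 4}\right) \left(-6\right) \left(-2\right) = \left(\frac{0 - 4}{2} + \frac{3}{0 - 4}\right) \left(-6\right) \left(-2\right) = \left(\frac{1}{2} \left(-4\right) + \frac{3}{-4}\right) \left(-6\right) \left(-2\right) = \left(-2 + 3 \left(- \frac{1}{4}\right)\right) \left(-6\right) \left(-2\right) = \left(-2 - \frac{3}{4}\right) \left(-6\right) \left(-2\right) = \left(- \frac{11}{4}\right) \left(-6\right) \left(-2\right) = \frac{33}{2} \left(-2\right) = -33$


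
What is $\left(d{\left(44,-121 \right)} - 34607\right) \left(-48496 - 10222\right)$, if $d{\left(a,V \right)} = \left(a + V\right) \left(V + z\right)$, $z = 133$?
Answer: $2086309258$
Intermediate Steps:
$d{\left(a,V \right)} = \left(133 + V\right) \left(V + a\right)$ ($d{\left(a,V \right)} = \left(a + V\right) \left(V + 133\right) = \left(V + a\right) \left(133 + V\right) = \left(133 + V\right) \left(V + a\right)$)
$\left(d{\left(44,-121 \right)} - 34607\right) \left(-48496 - 10222\right) = \left(\left(\left(-121\right)^{2} + 133 \left(-121\right) + 133 \cdot 44 - 5324\right) - 34607\right) \left(-48496 - 10222\right) = \left(\left(14641 - 16093 + 5852 - 5324\right) - 34607\right) \left(-58718\right) = \left(-924 - 34607\right) \left(-58718\right) = \left(-35531\right) \left(-58718\right) = 2086309258$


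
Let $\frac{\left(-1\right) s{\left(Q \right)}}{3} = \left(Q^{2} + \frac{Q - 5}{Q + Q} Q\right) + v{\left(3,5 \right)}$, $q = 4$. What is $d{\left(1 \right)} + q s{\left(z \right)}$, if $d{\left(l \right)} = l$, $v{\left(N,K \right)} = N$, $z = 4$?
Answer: $-221$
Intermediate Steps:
$s{\left(Q \right)} = - \frac{3}{2} - 3 Q^{2} - \frac{3 Q}{2}$ ($s{\left(Q \right)} = - 3 \left(\left(Q^{2} + \frac{Q - 5}{Q + Q} Q\right) + 3\right) = - 3 \left(\left(Q^{2} + \frac{-5 + Q}{2 Q} Q\right) + 3\right) = - 3 \left(\left(Q^{2} + \left(- \frac{5}{2} + \frac{Q}{2}\right)\right) + 3\right) = - 3 \left(\left(- \frac{5}{2} + Q^{2} + \frac{Q}{2}\right) + 3\right) = - 3 \left(\frac{1}{2} + Q^{2} + \frac{Q}{2}\right) = - \frac{3}{2} - 3 Q^{2} - \frac{3 Q}{2}$)
$d{\left(1 \right)} + q s{\left(z \right)} = 1 + 4 \left(- \frac{3}{2} - 3 \cdot 4^{2} - 6\right) = 1 + 4 \left(- \frac{3}{2} - 48 - 6\right) = 1 + 4 \left(- \frac{111}{2}\right) = 1 - 222 = -221$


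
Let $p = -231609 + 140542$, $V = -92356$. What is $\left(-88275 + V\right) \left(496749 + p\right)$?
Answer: $-73278745342$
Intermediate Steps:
$p = -91067$
$\left(-88275 + V\right) \left(496749 + p\right) = \left(-88275 - 92356\right) \left(496749 - 91067\right) = \left(-180631\right) 405682 = -73278745342$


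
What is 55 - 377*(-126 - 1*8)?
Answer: 50573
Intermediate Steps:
55 - 377*(-126 - 1*8) = 55 - 377*(-126 - 8) = 55 - 377*(-134) = 55 + 50518 = 50573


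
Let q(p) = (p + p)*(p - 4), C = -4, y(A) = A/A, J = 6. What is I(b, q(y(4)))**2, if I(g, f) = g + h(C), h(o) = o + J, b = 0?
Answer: 4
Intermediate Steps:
y(A) = 1
h(o) = 6 + o (h(o) = o + 6 = 6 + o)
q(p) = 2*p*(-4 + p) (q(p) = (2*p)*(-4 + p) = 2*p*(-4 + p))
I(g, f) = 2 + g (I(g, f) = g + (6 - 4) = g + 2 = 2 + g)
I(b, q(y(4)))**2 = (2 + 0)**2 = 2**2 = 4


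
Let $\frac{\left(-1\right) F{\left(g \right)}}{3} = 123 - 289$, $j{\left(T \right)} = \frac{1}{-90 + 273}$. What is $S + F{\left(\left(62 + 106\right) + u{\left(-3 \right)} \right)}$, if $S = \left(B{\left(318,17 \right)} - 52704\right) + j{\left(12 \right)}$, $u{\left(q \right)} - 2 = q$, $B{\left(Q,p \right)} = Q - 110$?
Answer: $- \frac{9515633}{183} \approx -51998.0$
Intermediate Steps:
$B{\left(Q,p \right)} = -110 + Q$ ($B{\left(Q,p \right)} = Q - 110 = -110 + Q$)
$u{\left(q \right)} = 2 + q$
$j{\left(T \right)} = \frac{1}{183}$
$F{\left(g \right)} = 498$ ($F{\left(g \right)} = - 3 \left(123 - 289\right) = \left(-3\right) \left(-166\right) = 498$)
$S = - \frac{9606767}{183}$ ($S = \left(\left(-110 + 318\right) - 52704\right) + \frac{1}{183} = \left(208 - 52704\right) + \frac{1}{183} = -52496 + \frac{1}{183} = - \frac{9606767}{183} \approx -52496.0$)
$S + F{\left(\left(62 + 106\right) + u{\left(-3 \right)} \right)} = - \frac{9606767}{183} + 498 = - \frac{9515633}{183}$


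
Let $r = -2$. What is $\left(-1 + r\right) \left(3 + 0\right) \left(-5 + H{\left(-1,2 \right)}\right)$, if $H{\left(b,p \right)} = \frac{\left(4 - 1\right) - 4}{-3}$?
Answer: $42$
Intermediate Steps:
$H{\left(b,p \right)} = \frac{1}{3}$ ($H{\left(b,p \right)} = \left(3 - 4\right) \left(- \frac{1}{3}\right) = \left(-1\right) \left(- \frac{1}{3}\right) = \frac{1}{3}$)
$\left(-1 + r\right) \left(3 + 0\right) \left(-5 + H{\left(-1,2 \right)}\right) = \left(-1 - 2\right) \left(3 + 0\right) \left(-5 + \frac{1}{3}\right) = \left(-3\right) 3 \left(- \frac{14}{3}\right) = \left(-9\right) \left(- \frac{14}{3}\right) = 42$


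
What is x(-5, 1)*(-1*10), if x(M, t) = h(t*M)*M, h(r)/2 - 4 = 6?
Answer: 1000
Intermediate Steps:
h(r) = 20 (h(r) = 8 + 2*6 = 8 + 12 = 20)
x(M, t) = 20*M
x(-5, 1)*(-1*10) = (20*(-5))*(-1*10) = -100*(-10) = 1000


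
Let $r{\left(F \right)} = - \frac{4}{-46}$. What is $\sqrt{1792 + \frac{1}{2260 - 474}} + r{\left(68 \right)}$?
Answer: $\frac{2}{23} + \frac{\sqrt{5716116218}}{1786} \approx 42.419$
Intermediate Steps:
$r{\left(F \right)} = \frac{2}{23}$ ($r{\left(F \right)} = \left(-4\right) \left(- \frac{1}{46}\right) = \frac{2}{23}$)
$\sqrt{1792 + \frac{1}{2260 - 474}} + r{\left(68 \right)} = \sqrt{1792 + \frac{1}{2260 - 474}} + \frac{2}{23} = \sqrt{1792 + \frac{1}{1786}} + \frac{2}{23} = \sqrt{\frac{3200513}{1786}} + \frac{2}{23} = \frac{\sqrt{5716116218}}{1786} + \frac{2}{23} = \frac{2}{23} + \frac{\sqrt{5716116218}}{1786}$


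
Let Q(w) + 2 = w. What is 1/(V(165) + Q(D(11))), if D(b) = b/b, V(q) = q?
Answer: 1/164 ≈ 0.0060976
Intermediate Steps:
D(b) = 1
Q(w) = -2 + w
1/(V(165) + Q(D(11))) = 1/(165 + (-2 + 1)) = 1/(165 - 1) = 1/164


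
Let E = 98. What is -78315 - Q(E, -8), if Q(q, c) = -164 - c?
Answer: -78159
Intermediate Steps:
-78315 - Q(E, -8) = -78315 - (-164 - 1*(-8)) = -78315 - (-164 + 8) = -78315 - 1*(-156) = -78315 + 156 = -78159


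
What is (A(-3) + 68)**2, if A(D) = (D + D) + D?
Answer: 3481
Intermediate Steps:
A(D) = 3*D (A(D) = 2*D + D = 3*D)
(A(-3) + 68)**2 = (3*(-3) + 68)**2 = (-9 + 68)**2 = 59**2 = 3481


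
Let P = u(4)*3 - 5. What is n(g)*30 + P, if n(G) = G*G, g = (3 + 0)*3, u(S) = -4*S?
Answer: 2377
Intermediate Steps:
g = 9 (g = 3*3 = 9)
P = -53 (P = -4*4*3 - 5 = -16*3 - 5 = -48 - 5 = -53)
n(G) = G²
n(g)*30 + P = 9²*30 - 53 = 81*30 - 53 = 2430 - 53 = 2377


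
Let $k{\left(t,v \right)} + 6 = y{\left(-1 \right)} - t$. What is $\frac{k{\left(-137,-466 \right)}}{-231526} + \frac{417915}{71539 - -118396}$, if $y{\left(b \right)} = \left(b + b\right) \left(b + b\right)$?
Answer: $\frac{19346509413}{8794978162} \approx 2.1997$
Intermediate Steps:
$y{\left(b \right)} = 4 b^{2}$ ($y{\left(b \right)} = 2 b 2 b = 4 b^{2}$)
$k{\left(t,v \right)} = -2 - t$ ($k{\left(t,v \right)} = -6 - \left(-4 + t\right) = -2 - t$)
$\frac{k{\left(-137,-466 \right)}}{-231526} + \frac{417915}{71539 - -118396} = \frac{-2 - -137}{-231526} + \frac{417915}{71539 - -118396} = \left(-2 + 137\right) \left(- \frac{1}{231526}\right) + \frac{417915}{71539 + 118396} = 135 \left(- \frac{1}{231526}\right) + \frac{417915}{189935} = - \frac{135}{231526} + 417915 \cdot \frac{1}{189935} = - \frac{135}{231526} + \frac{83583}{37987} = \frac{19346509413}{8794978162}$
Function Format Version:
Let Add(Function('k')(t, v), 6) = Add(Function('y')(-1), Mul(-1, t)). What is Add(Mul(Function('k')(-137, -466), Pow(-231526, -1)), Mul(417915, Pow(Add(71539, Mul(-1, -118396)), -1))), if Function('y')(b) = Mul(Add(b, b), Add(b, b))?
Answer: Rational(19346509413, 8794978162) ≈ 2.1997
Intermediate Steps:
Function('y')(b) = Mul(4, Pow(b, 2)) (Function('y')(b) = Mul(Mul(2, b), Mul(2, b)) = Mul(4, Pow(b, 2)))
Function('k')(t, v) = Add(-2, Mul(-1, t)) (Function('k')(t, v) = Add(-6, Add(Mul(4, Pow(-1, 2)), Mul(-1, t))) = Add(-6, Add(Mul(4, 1), Mul(-1, t))) = Add(-6, Add(4, Mul(-1, t))) = Add(-2, Mul(-1, t)))
Add(Mul(Function('k')(-137, -466), Pow(-231526, -1)), Mul(417915, Pow(Add(71539, Mul(-1, -118396)), -1))) = Add(Mul(Add(-2, Mul(-1, -137)), Pow(-231526, -1)), Mul(417915, Pow(Add(71539, Mul(-1, -118396)), -1))) = Add(Mul(Add(-2, 137), Rational(-1, 231526)), Mul(417915, Pow(Add(71539, 118396), -1))) = Add(Mul(135, Rational(-1, 231526)), Mul(417915, Pow(189935, -1))) = Add(Rational(-135, 231526), Mul(417915, Rational(1, 189935))) = Add(Rational(-135, 231526), Rational(83583, 37987)) = Rational(19346509413, 8794978162)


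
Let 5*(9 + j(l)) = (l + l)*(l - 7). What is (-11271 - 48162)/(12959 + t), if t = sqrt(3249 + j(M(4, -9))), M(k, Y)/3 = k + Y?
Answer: -770192247/167932309 + 118866*sqrt(843)/167932309 ≈ -4.5658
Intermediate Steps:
M(k, Y) = 3*Y + 3*k (M(k, Y) = 3*(k + Y) = 3*(Y + k) = 3*Y + 3*k)
j(l) = -9 + 2*l*(-7 + l)/5 (j(l) = -9 + ((l + l)*(l - 7))/5 = -9 + ((2*l)*(-7 + l))/5 = -9 + (2*l*(-7 + l))/5 = -9 + 2*l*(-7 + l)/5)
t = 2*sqrt(843) (t = sqrt(3249 + (-9 - 14*(3*(-9) + 3*4)/5 + 2*(3*(-9) + 3*4)**2/5)) = sqrt(3249 + (-9 - 14*(-27 + 12)/5 + 2*(-27 + 12)**2/5)) = sqrt(3249 + (-9 - 14/5*(-15) + (2/5)*(-15)**2)) = sqrt(3249 + (-9 + 42 + (2/5)*225)) = sqrt(3249 + (-9 + 42 + 90)) = sqrt(3249 + 123) = sqrt(3372) = 2*sqrt(843) ≈ 58.069)
(-11271 - 48162)/(12959 + t) = (-11271 - 48162)/(12959 + 2*sqrt(843)) = -59433/(12959 + 2*sqrt(843))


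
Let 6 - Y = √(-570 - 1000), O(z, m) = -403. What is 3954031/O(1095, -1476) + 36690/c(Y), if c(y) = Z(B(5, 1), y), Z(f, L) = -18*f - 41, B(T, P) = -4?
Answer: -3477061/403 ≈ -8627.9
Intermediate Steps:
Y = 6 - I*√1570 (Y = 6 - √(-570 - 1000) = 6 - √(-1570) = 6 - I*√1570 ≈ 6.0 - 39.623*I)
Z(f, L) = -41 - 18*f
c(y) = 31 (c(y) = -41 - 18*(-4) = -41 + 72 = 31)
3954031/O(1095, -1476) + 36690/c(Y) = 3954031/(-403) + 36690/31 = 3954031*(-1/403) + 36690*(1/31) = -3954031/403 + 36690/31 = -3477061/403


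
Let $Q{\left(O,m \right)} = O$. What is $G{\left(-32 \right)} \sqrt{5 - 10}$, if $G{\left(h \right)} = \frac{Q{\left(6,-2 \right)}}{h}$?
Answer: $- \frac{3 i \sqrt{5}}{16} \approx - 0.41926 i$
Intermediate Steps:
$G{\left(h \right)} = \frac{6}{h}$
$G{\left(-32 \right)} \sqrt{5 - 10} = \frac{6}{-32} \sqrt{5 - 10} = 6 \left(- \frac{1}{32}\right) \sqrt{-5} = - \frac{3 i \sqrt{5}}{16}$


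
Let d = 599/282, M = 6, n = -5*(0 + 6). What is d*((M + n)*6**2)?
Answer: -86256/47 ≈ -1835.2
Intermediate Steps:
n = -30 (n = -5*6 = -30)
d = 599/282 (d = 599*(1/282) = 599/282 ≈ 2.1241)
d*((M + n)*6**2) = 599*((6 - 30)*6**2)/282 = 599*(-24*36)/282 = (599/282)*(-864) = -86256/47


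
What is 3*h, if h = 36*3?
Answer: 324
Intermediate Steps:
h = 108
3*h = 3*108 = 324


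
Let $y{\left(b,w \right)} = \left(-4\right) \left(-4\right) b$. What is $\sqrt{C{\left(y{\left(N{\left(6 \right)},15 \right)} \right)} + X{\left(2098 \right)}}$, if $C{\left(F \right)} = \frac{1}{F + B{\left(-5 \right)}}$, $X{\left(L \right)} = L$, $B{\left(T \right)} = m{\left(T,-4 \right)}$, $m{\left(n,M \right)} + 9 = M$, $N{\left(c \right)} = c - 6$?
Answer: $\frac{\sqrt{354549}}{13} \approx 45.803$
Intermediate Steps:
$N{\left(c \right)} = -6 + c$
$m{\left(n,M \right)} = -9 + M$
$B{\left(T \right)} = -13$ ($B{\left(T \right)} = -9 - 4 = -13$)
$y{\left(b,w \right)} = 16 b$
$C{\left(F \right)} = \frac{1}{-13 + F}$ ($C{\left(F \right)} = \frac{1}{F - 13} = \frac{1}{-13 + F}$)
$\sqrt{C{\left(y{\left(N{\left(6 \right)},15 \right)} \right)} + X{\left(2098 \right)}} = \sqrt{\frac{1}{-13 + 16 \left(-6 + 6\right)} + 2098} = \sqrt{\frac{1}{-13 + 16 \cdot 0} + 2098} = \sqrt{\frac{1}{-13 + 0} + 2098} = \sqrt{\frac{1}{-13} + 2098} = \sqrt{- \frac{1}{13} + 2098} = \sqrt{\frac{27273}{13}} = \frac{\sqrt{354549}}{13}$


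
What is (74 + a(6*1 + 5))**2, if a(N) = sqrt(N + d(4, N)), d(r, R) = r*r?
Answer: 5503 + 444*sqrt(3) ≈ 6272.0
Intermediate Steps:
d(r, R) = r**2
a(N) = sqrt(16 + N) (a(N) = sqrt(N + 4**2) = sqrt(N + 16) = sqrt(16 + N))
(74 + a(6*1 + 5))**2 = (74 + sqrt(16 + (6*1 + 5)))**2 = (74 + sqrt(16 + (6 + 5)))**2 = (74 + sqrt(16 + 11))**2 = (74 + sqrt(27))**2 = (74 + 3*sqrt(3))**2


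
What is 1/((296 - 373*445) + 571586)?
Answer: 1/405897 ≈ 2.4637e-6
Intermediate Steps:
1/((296 - 373*445) + 571586) = 1/((296 - 165985) + 571586) = 1/(-165689 + 571586) = 1/405897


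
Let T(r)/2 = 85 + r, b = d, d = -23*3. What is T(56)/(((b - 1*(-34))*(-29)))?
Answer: 282/1015 ≈ 0.27783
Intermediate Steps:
d = -69
b = -69
T(r) = 170 + 2*r (T(r) = 2*(85 + r) = 170 + 2*r)
T(56)/(((b - 1*(-34))*(-29))) = (170 + 2*56)/(((-69 - 1*(-34))*(-29))) = (170 + 112)/(((-69 + 34)*(-29))) = 282/((-35*(-29))) = 282/1015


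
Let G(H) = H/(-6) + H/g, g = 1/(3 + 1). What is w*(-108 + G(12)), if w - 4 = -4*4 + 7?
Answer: 310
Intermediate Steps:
g = ¼ (g = 1/4 = ¼ ≈ 0.25000)
w = -5 (w = 4 + (-4*4 + 7) = 4 + (-16 + 7) = 4 - 9 = -5)
G(H) = 23*H/6 (G(H) = H/(-6) + H/(¼) = H*(-⅙) + H*4 = -H/6 + 4*H = 23*H/6)
w*(-108 + G(12)) = -5*(-108 + (23/6)*12) = -5*(-108 + 46) = -5*(-62) = 310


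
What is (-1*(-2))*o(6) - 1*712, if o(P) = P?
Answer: -700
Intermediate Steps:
(-1*(-2))*o(6) - 1*712 = -1*(-2)*6 - 1*712 = 2*6 - 712 = 12 - 712 = -700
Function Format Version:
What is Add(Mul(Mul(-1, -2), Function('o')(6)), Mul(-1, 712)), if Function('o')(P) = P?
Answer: -700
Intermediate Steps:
Add(Mul(Mul(-1, -2), Function('o')(6)), Mul(-1, 712)) = Add(Mul(Mul(-1, -2), 6), Mul(-1, 712)) = Add(Mul(2, 6), -712) = Add(12, -712) = -700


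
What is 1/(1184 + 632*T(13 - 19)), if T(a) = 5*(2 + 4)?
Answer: 1/20144 ≈ 4.9643e-5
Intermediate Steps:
T(a) = 30 (T(a) = 5*6 = 30)
1/(1184 + 632*T(13 - 19)) = 1/(1184 + 632*30) = 1/(1184 + 18960) = 1/20144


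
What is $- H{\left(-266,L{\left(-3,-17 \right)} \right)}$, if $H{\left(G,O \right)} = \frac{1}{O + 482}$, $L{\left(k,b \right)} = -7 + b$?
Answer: $- \frac{1}{458} \approx -0.0021834$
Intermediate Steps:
$H{\left(G,O \right)} = \frac{1}{482 + O}$
$- H{\left(-266,L{\left(-3,-17 \right)} \right)} = - \frac{1}{482 - 24} = - \frac{1}{458}$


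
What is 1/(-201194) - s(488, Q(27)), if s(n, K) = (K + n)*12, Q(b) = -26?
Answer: -1115419537/201194 ≈ -5544.0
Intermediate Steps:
s(n, K) = 12*K + 12*n
1/(-201194) - s(488, Q(27)) = 1/(-201194) - (12*(-26) + 12*488) = -1/201194 - (-312 + 5856) = -1/201194 - 1*5544 = -1/201194 - 5544 = -1115419537/201194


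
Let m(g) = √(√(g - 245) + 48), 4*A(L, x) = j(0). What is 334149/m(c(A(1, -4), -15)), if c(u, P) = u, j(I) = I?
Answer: 334149/√(48 + 7*I*√5) ≈ 46444.0 - 7381.3*I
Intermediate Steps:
A(L, x) = 0 (A(L, x) = (¼)*0 = 0)
m(g) = √(48 + √(-245 + g)) (m(g) = √(√(-245 + g) + 48) = √(48 + √(-245 + g)))
334149/m(c(A(1, -4), -15)) = 334149/(√(48 + √(-245 + 0))) = 334149/(√(48 + √(-245))) = 334149/(√(48 + 7*I*√5)) = 334149/√(48 + 7*I*√5)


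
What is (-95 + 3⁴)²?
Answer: 196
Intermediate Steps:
(-95 + 3⁴)² = (-95 + 81)² = (-14)² = 196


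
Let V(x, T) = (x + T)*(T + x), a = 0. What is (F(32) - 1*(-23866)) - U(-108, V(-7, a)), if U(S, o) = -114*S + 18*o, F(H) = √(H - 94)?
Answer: 10672 + I*√62 ≈ 10672.0 + 7.874*I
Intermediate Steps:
V(x, T) = (T + x)² (V(x, T) = (T + x)*(T + x) = (T + x)²)
F(H) = √(-94 + H)
(F(32) - 1*(-23866)) - U(-108, V(-7, a)) = (√(-94 + 32) - 1*(-23866)) - (-114*(-108) + 18*(0 - 7)²) = (√(-62) + 23866) - (12312 + 18*(-7)²) = (I*√62 + 23866) - (12312 + 18*49) = (23866 + I*√62) - (12312 + 882) = (23866 + I*√62) - 1*13194 = (23866 + I*√62) - 13194 = 10672 + I*√62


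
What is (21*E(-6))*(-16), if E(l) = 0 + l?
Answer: 2016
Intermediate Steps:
E(l) = l
(21*E(-6))*(-16) = (21*(-6))*(-16) = -126*(-16) = 2016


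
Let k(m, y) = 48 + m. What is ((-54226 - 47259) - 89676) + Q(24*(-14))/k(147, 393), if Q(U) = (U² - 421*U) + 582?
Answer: -12340487/65 ≈ -1.8985e+5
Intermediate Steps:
Q(U) = 582 + U² - 421*U
((-54226 - 47259) - 89676) + Q(24*(-14))/k(147, 393) = ((-54226 - 47259) - 89676) + (582 + (24*(-14))² - 10104*(-14))/(48 + 147) = (-101485 - 89676) + (582 + (-336)² - 421*(-336))/195 = -191161 + (582 + 112896 + 141456)*(1/195) = -191161 + 254934*(1/195) = -191161 + 84978/65 = -12340487/65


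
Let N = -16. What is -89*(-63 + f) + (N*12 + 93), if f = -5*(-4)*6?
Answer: -5172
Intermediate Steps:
f = 120 (f = 20*6 = 120)
-89*(-63 + f) + (N*12 + 93) = -89*(-63 + 120) + (-16*12 + 93) = -89*57 + (-192 + 93) = -5073 - 99 = -5172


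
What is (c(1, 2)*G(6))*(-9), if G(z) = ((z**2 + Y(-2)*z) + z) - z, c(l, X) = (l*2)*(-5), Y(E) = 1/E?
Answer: 2970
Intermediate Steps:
c(l, X) = -10*l (c(l, X) = (2*l)*(-5) = -10*l)
G(z) = z**2 - z/2 (G(z) = ((z**2 + z/(-2)) + z) - z = ((z**2 - z/2) + z) - z = (z**2 + z/2) - z = z**2 - z/2)
(c(1, 2)*G(6))*(-9) = ((-10*1)*(6*(-1/2 + 6)))*(-9) = -60*11/2*(-9) = -10*33*(-9) = -330*(-9) = 2970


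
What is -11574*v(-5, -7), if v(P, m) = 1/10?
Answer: -5787/5 ≈ -1157.4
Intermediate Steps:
v(P, m) = 1/10
-11574*v(-5, -7) = -11574*1/10 = -5787/5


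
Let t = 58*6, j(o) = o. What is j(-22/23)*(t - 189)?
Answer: -3498/23 ≈ -152.09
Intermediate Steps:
t = 348
j(-22/23)*(t - 189) = (-22/23)*(348 - 189) = -22*1/23*159 = -22/23*159 = -3498/23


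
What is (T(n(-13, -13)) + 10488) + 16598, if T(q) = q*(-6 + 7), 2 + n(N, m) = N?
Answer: 27071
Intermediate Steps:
n(N, m) = -2 + N
T(q) = q (T(q) = q*1 = q)
(T(n(-13, -13)) + 10488) + 16598 = ((-2 - 13) + 10488) + 16598 = (-15 + 10488) + 16598 = 10473 + 16598 = 27071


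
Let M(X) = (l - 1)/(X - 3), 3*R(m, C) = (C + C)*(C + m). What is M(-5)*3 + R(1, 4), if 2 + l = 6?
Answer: 293/24 ≈ 12.208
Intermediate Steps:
l = 4 (l = -2 + 6 = 4)
R(m, C) = 2*C*(C + m)/3 (R(m, C) = ((C + C)*(C + m))/3 = ((2*C)*(C + m))/3 = (2*C*(C + m))/3 = 2*C*(C + m)/3)
M(X) = 3/(-3 + X) (M(X) = (4 - 1)/(X - 3) = 3/(-3 + X))
M(-5)*3 + R(1, 4) = (3/(-3 - 5))*3 + (⅔)*4*(4 + 1) = (3/(-8))*3 + (⅔)*4*5 = (3*(-⅛))*3 + 40/3 = -3/8*3 + 40/3 = -9/8 + 40/3 = 293/24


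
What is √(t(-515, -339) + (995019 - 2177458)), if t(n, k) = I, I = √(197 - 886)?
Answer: √(-1182439 + I*√689) ≈ 0.01 + 1087.4*I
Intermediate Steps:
I = I*√689 (I = √(-689) = I*√689 ≈ 26.249*I)
t(n, k) = I*√689
√(t(-515, -339) + (995019 - 2177458)) = √(I*√689 + (995019 - 2177458)) = √(I*√689 - 1182439) = √(-1182439 + I*√689)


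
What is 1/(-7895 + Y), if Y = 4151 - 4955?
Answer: -1/8699 ≈ -0.00011496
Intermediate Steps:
Y = -804
1/(-7895 + Y) = 1/(-7895 - 804) = 1/(-8699) = -1/8699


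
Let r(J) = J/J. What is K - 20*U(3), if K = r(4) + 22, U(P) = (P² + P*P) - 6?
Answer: -217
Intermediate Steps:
r(J) = 1
U(P) = -6 + 2*P² (U(P) = (P² + P²) - 6 = 2*P² - 6 = -6 + 2*P²)
K = 23 (K = 1 + 22 = 23)
K - 20*U(3) = 23 - 20*(-6 + 2*3²) = 23 - 20*(-6 + 2*9) = 23 - 20*(-6 + 18) = 23 - 20*12 = 23 - 240 = -217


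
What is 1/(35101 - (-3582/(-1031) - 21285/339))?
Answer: 116503/4096281982 ≈ 2.8441e-5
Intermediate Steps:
1/(35101 - (-3582/(-1031) - 21285/339)) = 1/(35101 - (-3582*(-1/1031) - 21285*1/339)) = 1/(35101 - (3582/1031 - 7095/113)) = 1/(35101 - 1*(-6910179/116503)) = 1/(35101 + 6910179/116503) = 1/(4096281982/116503) = 116503/4096281982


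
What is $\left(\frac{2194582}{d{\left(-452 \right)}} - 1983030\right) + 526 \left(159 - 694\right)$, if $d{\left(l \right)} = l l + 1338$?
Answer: $- \frac{232830887949}{102821} \approx -2.2644 \cdot 10^{6}$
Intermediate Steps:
$d{\left(l \right)} = 1338 + l^{2}$ ($d{\left(l \right)} = l^{2} + 1338 = 1338 + l^{2}$)
$\left(\frac{2194582}{d{\left(-452 \right)}} - 1983030\right) + 526 \left(159 - 694\right) = \left(\frac{2194582}{1338 + \left(-452\right)^{2}} - 1983030\right) + 526 \left(159 - 694\right) = \left(\frac{2194582}{1338 + 204304} - 1983030\right) + 526 \left(-535\right) = \left(\frac{2194582}{205642} - 1983030\right) - 281410 = \left(2194582 \cdot \frac{1}{205642} - 1983030\right) - 281410 = \left(\frac{1097291}{102821} - 1983030\right) - 281410 = - \frac{203896030339}{102821} - 281410 = - \frac{232830887949}{102821}$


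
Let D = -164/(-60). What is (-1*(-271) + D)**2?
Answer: 16859236/225 ≈ 74930.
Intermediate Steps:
D = 41/15 (D = -164*(-1/60) = 41/15 ≈ 2.7333)
(-1*(-271) + D)**2 = (-1*(-271) + 41/15)**2 = (271 + 41/15)**2 = (4106/15)**2 = 16859236/225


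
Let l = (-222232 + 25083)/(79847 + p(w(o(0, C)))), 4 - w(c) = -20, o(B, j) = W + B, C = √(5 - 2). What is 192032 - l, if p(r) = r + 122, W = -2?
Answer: 15361412925/79993 ≈ 1.9203e+5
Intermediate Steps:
C = √3 ≈ 1.7320
o(B, j) = -2 + B
w(c) = 24 (w(c) = 4 - 1*(-20) = 4 + 20 = 24)
p(r) = 122 + r
l = -197149/79993 (l = (-222232 + 25083)/(79847 + (122 + 24)) = -197149/(79847 + 146) = -197149/79993 ≈ -2.4646)
192032 - l = 192032 - 1*(-197149/79993) = 192032 + 197149/79993 = 15361412925/79993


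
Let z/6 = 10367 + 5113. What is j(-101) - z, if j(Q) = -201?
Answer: -93081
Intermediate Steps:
z = 92880 (z = 6*(10367 + 5113) = 6*15480 = 92880)
j(-101) - z = -201 - 1*92880 = -201 - 92880 = -93081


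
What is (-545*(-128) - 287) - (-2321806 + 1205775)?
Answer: 1185504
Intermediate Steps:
(-545*(-128) - 287) - (-2321806 + 1205775) = (69760 - 287) - 1*(-1116031) = 69473 + 1116031 = 1185504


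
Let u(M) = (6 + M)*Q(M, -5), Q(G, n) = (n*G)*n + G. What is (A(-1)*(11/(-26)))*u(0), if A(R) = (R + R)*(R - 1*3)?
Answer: 0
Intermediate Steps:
Q(G, n) = G + G*n**2 (Q(G, n) = (G*n)*n + G = G*n**2 + G = G + G*n**2)
u(M) = 26*M*(6 + M) (u(M) = (6 + M)*(M*(1 + (-5)**2)) = (6 + M)*(M*(1 + 25)) = (6 + M)*(M*26) = (6 + M)*(26*M) = 26*M*(6 + M))
A(R) = 2*R*(-3 + R) (A(R) = (2*R)*(R - 3) = (2*R)*(-3 + R) = 2*R*(-3 + R))
(A(-1)*(11/(-26)))*u(0) = ((2*(-1)*(-3 - 1))*(11/(-26)))*(26*0*(6 + 0)) = ((2*(-1)*(-4))*(11*(-1/26)))*(26*0*6) = (8*(-11/26))*0 = -44/13*0 = 0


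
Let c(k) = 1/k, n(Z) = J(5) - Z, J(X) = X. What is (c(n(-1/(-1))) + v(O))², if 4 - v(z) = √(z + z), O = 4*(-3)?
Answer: (17 - 8*I*√6)²/16 ≈ -5.9375 - 41.641*I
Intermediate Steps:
n(Z) = 5 - Z
O = -12
v(z) = 4 - √2*√z (v(z) = 4 - √(z + z) = 4 - √(2*z) = 4 - √2*√z)
(c(n(-1/(-1))) + v(O))² = (1/(5 - (-1)/(-1)) + (4 - √2*√(-12)))² = (1/(5 - (-1)*(-1)) + (4 - √2*2*I*√3))² = (1/(5 - 1*1) + (4 - 2*I*√6))² = (1/(5 - 1) + (4 - 2*I*√6))² = (1/4 + (4 - 2*I*√6))² = (¼ + (4 - 2*I*√6))² = (17/4 - 2*I*√6)²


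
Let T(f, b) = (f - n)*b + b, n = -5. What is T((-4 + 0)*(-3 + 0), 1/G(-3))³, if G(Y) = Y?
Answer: -216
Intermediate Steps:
T(f, b) = b + b*(5 + f) (T(f, b) = (f - 1*(-5))*b + b = (f + 5)*b + b = (5 + f)*b + b = b*(5 + f) + b = b + b*(5 + f))
T((-4 + 0)*(-3 + 0), 1/G(-3))³ = ((6 + (-4 + 0)*(-3 + 0))/(-3))³ = (-(6 - 4*(-3))/3)³ = (-(6 + 12)/3)³ = (-⅓*18)³ = (-6)³ = -216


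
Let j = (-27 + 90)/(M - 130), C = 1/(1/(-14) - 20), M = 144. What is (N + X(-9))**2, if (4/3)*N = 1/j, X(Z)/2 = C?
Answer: 12769/2842596 ≈ 0.0044920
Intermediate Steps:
C = -14/281 (C = 1/(-1/14 - 20) = 1/(-281/14) = -14/281 ≈ -0.049822)
X(Z) = -28/281 (X(Z) = 2*(-14/281) = -28/281)
j = 9/2 (j = (-27 + 90)/(144 - 130) = 63/14 = 63*(1/14) = 9/2 ≈ 4.5000)
N = 1/6 (N = 3/(4*(9/2)) = (3/4)*(2/9) = 1/6 ≈ 0.16667)
(N + X(-9))**2 = (1/6 - 28/281)**2 = (113/1686)**2 = 12769/2842596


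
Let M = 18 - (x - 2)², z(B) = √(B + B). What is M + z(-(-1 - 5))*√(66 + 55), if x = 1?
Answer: 17 + 22*√3 ≈ 55.105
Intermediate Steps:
z(B) = √2*√B (z(B) = √(2*B) = √2*√B)
M = 17 (M = 18 - (1 - 2)² = 18 - 1*(-1)² = 18 - 1*1 = 18 - 1 = 17)
M + z(-(-1 - 5))*√(66 + 55) = 17 + (√2*√(-(-1 - 5)))*√(66 + 55) = 17 + (√2*√(-1*(-6)))*√121 = 17 + (√2*√6)*11 = 17 + (2*√3)*11 = 17 + 22*√3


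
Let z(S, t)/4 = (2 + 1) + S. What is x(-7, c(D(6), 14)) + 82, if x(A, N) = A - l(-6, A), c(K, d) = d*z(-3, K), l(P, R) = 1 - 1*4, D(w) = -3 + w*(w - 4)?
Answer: 78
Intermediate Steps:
D(w) = -3 + w*(-4 + w)
l(P, R) = -3 (l(P, R) = 1 - 4 = -3)
z(S, t) = 12 + 4*S (z(S, t) = 4*((2 + 1) + S) = 4*(3 + S) = 12 + 4*S)
c(K, d) = 0 (c(K, d) = d*(12 + 4*(-3)) = d*(12 - 12) = d*0 = 0)
x(A, N) = 3 + A (x(A, N) = A - 1*(-3) = A + 3 = 3 + A)
x(-7, c(D(6), 14)) + 82 = (3 - 7) + 82 = -4 + 82 = 78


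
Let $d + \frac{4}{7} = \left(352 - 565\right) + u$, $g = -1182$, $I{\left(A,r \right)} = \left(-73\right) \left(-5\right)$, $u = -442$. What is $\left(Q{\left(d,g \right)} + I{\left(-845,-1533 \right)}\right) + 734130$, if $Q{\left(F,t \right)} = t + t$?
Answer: $732131$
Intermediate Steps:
$I{\left(A,r \right)} = 365$
$d = - \frac{4589}{7}$ ($d = - \frac{4}{7} + \left(\left(352 - 565\right) - 442\right) = - \frac{4}{7} - 655 = - \frac{4589}{7} \approx -655.57$)
$Q{\left(F,t \right)} = 2 t$
$\left(Q{\left(d,g \right)} + I{\left(-845,-1533 \right)}\right) + 734130 = \left(2 \left(-1182\right) + 365\right) + 734130 = \left(-2364 + 365\right) + 734130 = -1999 + 734130 = 732131$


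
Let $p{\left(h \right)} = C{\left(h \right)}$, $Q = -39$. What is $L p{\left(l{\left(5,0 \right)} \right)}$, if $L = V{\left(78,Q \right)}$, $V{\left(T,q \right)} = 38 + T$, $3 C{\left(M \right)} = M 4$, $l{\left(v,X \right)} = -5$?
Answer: $- \frac{2320}{3} \approx -773.33$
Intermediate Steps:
$C{\left(M \right)} = \frac{4 M}{3}$ ($C{\left(M \right)} = \frac{M 4}{3} = \frac{4 M}{3}$)
$p{\left(h \right)} = \frac{4 h}{3}$
$L = 116$ ($L = 38 + 78 = 116$)
$L p{\left(l{\left(5,0 \right)} \right)} = 116 \cdot \frac{4}{3} \left(-5\right) = 116 \left(- \frac{20}{3}\right) = - \frac{2320}{3}$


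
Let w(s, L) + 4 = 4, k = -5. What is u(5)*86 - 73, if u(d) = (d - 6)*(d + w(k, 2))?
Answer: -503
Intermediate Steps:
w(s, L) = 0 (w(s, L) = -4 + 4 = 0)
u(d) = d*(-6 + d) (u(d) = (d - 6)*(d + 0) = (-6 + d)*d = d*(-6 + d))
u(5)*86 - 73 = (5*(-6 + 5))*86 - 73 = (5*(-1))*86 - 73 = -5*86 - 73 = -430 - 73 = -503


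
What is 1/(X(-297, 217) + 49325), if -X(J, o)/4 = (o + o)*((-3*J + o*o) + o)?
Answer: -1/83620667 ≈ -1.1959e-8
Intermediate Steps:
X(J, o) = -8*o*(o + o² - 3*J) (X(J, o) = -4*(o + o)*((-3*J + o*o) + o) = -4*2*o*((-3*J + o²) + o) = -4*2*o*((o² - 3*J) + o) = -4*2*o*(o + o² - 3*J) = -8*o*(o + o² - 3*J))
1/(X(-297, 217) + 49325) = 1/(8*217*(-1*217 - 1*217² + 3*(-297)) + 49325) = 1/(8*217*(-217 - 1*47089 - 891) + 49325) = 1/(8*217*(-217 - 47089 - 891) + 49325) = 1/(8*217*(-48197) + 49325) = 1/(-83669992 + 49325) = 1/(-83620667) = -1/83620667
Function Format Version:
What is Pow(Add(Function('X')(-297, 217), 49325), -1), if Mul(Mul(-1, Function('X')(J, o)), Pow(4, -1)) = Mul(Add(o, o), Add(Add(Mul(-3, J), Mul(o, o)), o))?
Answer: Rational(-1, 83620667) ≈ -1.1959e-8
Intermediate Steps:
Function('X')(J, o) = Mul(-8, o, Add(o, Pow(o, 2), Mul(-3, J))) (Function('X')(J, o) = Mul(-4, Mul(Add(o, o), Add(Add(Mul(-3, J), Mul(o, o)), o))) = Mul(-4, Mul(Mul(2, o), Add(Add(Mul(-3, J), Pow(o, 2)), o))) = Mul(-4, Mul(Mul(2, o), Add(Add(Pow(o, 2), Mul(-3, J)), o))) = Mul(-4, Mul(Mul(2, o), Add(o, Pow(o, 2), Mul(-3, J)))) = Mul(-4, Mul(2, o, Add(o, Pow(o, 2), Mul(-3, J)))) = Mul(-8, o, Add(o, Pow(o, 2), Mul(-3, J))))
Pow(Add(Function('X')(-297, 217), 49325), -1) = Pow(Add(Mul(8, 217, Add(Mul(-1, 217), Mul(-1, Pow(217, 2)), Mul(3, -297))), 49325), -1) = Pow(Add(Mul(8, 217, Add(-217, Mul(-1, 47089), -891)), 49325), -1) = Pow(Add(Mul(8, 217, Add(-217, -47089, -891)), 49325), -1) = Pow(Add(Mul(8, 217, -48197), 49325), -1) = Pow(Add(-83669992, 49325), -1) = Pow(-83620667, -1) = Rational(-1, 83620667)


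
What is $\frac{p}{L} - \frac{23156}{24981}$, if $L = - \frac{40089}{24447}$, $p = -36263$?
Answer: $\frac{7381755604819}{333821103} \approx 22113.0$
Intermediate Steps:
$L = - \frac{13363}{8149}$ ($L = \left(-40089\right) \frac{1}{24447} = - \frac{13363}{8149} \approx -1.6398$)
$\frac{p}{L} - \frac{23156}{24981} = - \frac{36263}{- \frac{13363}{8149}} - \frac{23156}{24981} = \left(-36263\right) \left(- \frac{8149}{13363}\right) - \frac{23156}{24981} = \frac{295507187}{13363} - \frac{23156}{24981} = \frac{7381755604819}{333821103}$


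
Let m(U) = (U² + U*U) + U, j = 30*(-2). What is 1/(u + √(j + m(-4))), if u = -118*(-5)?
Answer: 295/174066 - I*√2/87033 ≈ 0.0016948 - 1.6249e-5*I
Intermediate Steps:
j = -60
m(U) = U + 2*U² (m(U) = (U² + U²) + U = 2*U² + U = U + 2*U²)
u = 590
1/(u + √(j + m(-4))) = 1/(590 + √(-60 - 4*(1 + 2*(-4)))) = 1/(590 + √(-60 - 4*(1 - 8))) = 1/(590 + √(-60 - 4*(-7))) = 1/(590 + √(-60 + 28)) = 1/(590 + √(-32)) = 1/(590 + 4*I*√2)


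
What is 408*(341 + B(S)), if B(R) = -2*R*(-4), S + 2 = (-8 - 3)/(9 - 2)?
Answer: 892296/7 ≈ 1.2747e+5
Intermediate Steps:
S = -25/7 (S = -2 + (-8 - 3)/(9 - 2) = -2 - 11/7 = -25/7 ≈ -3.5714)
B(R) = 8*R
408*(341 + B(S)) = 408*(341 + 8*(-25/7)) = 408*(341 - 200/7) = 408*(2187/7) = 892296/7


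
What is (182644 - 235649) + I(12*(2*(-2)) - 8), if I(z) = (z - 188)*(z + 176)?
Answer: -82285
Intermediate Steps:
I(z) = (-188 + z)*(176 + z)
(182644 - 235649) + I(12*(2*(-2)) - 8) = (182644 - 235649) + (-33088 + (12*(2*(-2)) - 8)² - 12*(12*(2*(-2)) - 8)) = -53005 + (-33088 + (12*(-4) - 8)² - 12*(12*(-4) - 8)) = -53005 + (-33088 + (-48 - 8)² - 12*(-48 - 8)) = -53005 + (-33088 + (-56)² - 12*(-56)) = -53005 + (-33088 + 3136 + 672) = -53005 - 29280 = -82285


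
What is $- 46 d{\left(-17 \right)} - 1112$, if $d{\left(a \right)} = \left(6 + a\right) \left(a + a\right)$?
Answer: $-18316$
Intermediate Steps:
$d{\left(a \right)} = 2 a \left(6 + a\right)$ ($d{\left(a \right)} = \left(6 + a\right) 2 a = 2 a \left(6 + a\right)$)
$- 46 d{\left(-17 \right)} - 1112 = - 46 \cdot 2 \left(-17\right) \left(6 - 17\right) - 1112 = - 46 \cdot 2 \left(-17\right) \left(-11\right) - 1112 = \left(-46\right) 374 - 1112 = -17204 - 1112 = -18316$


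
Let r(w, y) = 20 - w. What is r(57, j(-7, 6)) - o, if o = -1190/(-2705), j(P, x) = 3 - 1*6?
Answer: -20255/541 ≈ -37.440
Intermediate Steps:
j(P, x) = -3 (j(P, x) = 3 - 6 = -3)
o = 238/541 (o = -1190*(-1/2705) = 238/541 ≈ 0.43993)
r(57, j(-7, 6)) - o = (20 - 1*57) - 1*238/541 = (20 - 57) - 238/541 = -37 - 238/541 = -20255/541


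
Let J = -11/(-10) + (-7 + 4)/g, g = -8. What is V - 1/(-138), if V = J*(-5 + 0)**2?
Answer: 20359/552 ≈ 36.882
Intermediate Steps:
J = 59/40 (J = -11/(-10) + (-7 + 4)/(-8) = -11*(-1/10) - 3*(-1/8) = 11/10 + 3/8 = 59/40 ≈ 1.4750)
V = 295/8 (V = 59*(-5 + 0)**2/40 = (59/40)*(-5)**2 = (59/40)*25 = 295/8 ≈ 36.875)
V - 1/(-138) = 295/8 - 1/(-138) = 295/8 - 1*(-1/138) = 295/8 + 1/138 = 20359/552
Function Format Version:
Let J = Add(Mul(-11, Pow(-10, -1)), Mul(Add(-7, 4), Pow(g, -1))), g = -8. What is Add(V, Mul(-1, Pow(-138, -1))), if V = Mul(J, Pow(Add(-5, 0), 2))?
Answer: Rational(20359, 552) ≈ 36.882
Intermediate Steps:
J = Rational(59, 40) (J = Add(Mul(-11, Pow(-10, -1)), Mul(Add(-7, 4), Pow(-8, -1))) = Add(Mul(-11, Rational(-1, 10)), Mul(-3, Rational(-1, 8))) = Add(Rational(11, 10), Rational(3, 8)) = Rational(59, 40) ≈ 1.4750)
V = Rational(295, 8) (V = Mul(Rational(59, 40), Pow(Add(-5, 0), 2)) = Mul(Rational(59, 40), Pow(-5, 2)) = Mul(Rational(59, 40), 25) = Rational(295, 8) ≈ 36.875)
Add(V, Mul(-1, Pow(-138, -1))) = Add(Rational(295, 8), Mul(-1, Pow(-138, -1))) = Add(Rational(295, 8), Mul(-1, Rational(-1, 138))) = Add(Rational(295, 8), Rational(1, 138)) = Rational(20359, 552)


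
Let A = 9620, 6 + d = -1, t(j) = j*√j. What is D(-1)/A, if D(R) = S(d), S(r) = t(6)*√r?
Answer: 3*I*√42/4810 ≈ 0.004042*I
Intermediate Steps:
t(j) = j^(3/2)
d = -7 (d = -6 - 1 = -7)
S(r) = 6*√6*√r (S(r) = 6^(3/2)*√r = (6*√6)*√r = 6*√6*√r)
D(R) = 6*I*√42 (D(R) = 6*√6*√(-7) = 6*√6*(I*√7) = 6*I*√42)
D(-1)/A = (6*I*√42)/9620 = (6*I*√42)*(1/9620) = 3*I*√42/4810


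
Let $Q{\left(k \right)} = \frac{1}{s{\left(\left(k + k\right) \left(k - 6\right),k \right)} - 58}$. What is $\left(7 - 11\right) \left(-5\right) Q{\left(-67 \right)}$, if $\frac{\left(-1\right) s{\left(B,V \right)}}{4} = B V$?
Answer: $\frac{10}{1310759} \approx 7.6292 \cdot 10^{-6}$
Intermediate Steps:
$s{\left(B,V \right)} = - 4 B V$
$Q{\left(k \right)} = \frac{1}{-58 - 8 k^{2} \left(-6 + k\right)}$ ($Q{\left(k \right)} = \frac{1}{- 4 \left(k + k\right) \left(k - 6\right) k - 58} = \frac{1}{- 4 \cdot 2 k \left(-6 + k\right) k - 58} = \frac{1}{- 8 k^{2} \left(-6 + k\right) - 58} = \frac{1}{-58 - 8 k^{2} \left(-6 + k\right)}$)
$\left(7 - 11\right) \left(-5\right) Q{\left(-67 \right)} = \left(7 - 11\right) \left(-5\right) \left(- \frac{1}{58 + 8 \left(-67\right)^{2} \left(-6 - 67\right)}\right) = \left(-4\right) \left(-5\right) \left(- \frac{1}{58 + 8 \cdot 4489 \left(-73\right)}\right) = 20 \left(- \frac{1}{58 - 2621576}\right) = 20 \left(- \frac{1}{-2621518}\right) = 20 \left(\left(-1\right) \left(- \frac{1}{2621518}\right)\right) = 20 \cdot \frac{1}{2621518} = \frac{10}{1310759}$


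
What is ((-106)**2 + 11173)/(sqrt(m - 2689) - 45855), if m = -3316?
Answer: -205512939/420537406 - 22409*I*sqrt(6005)/2102687030 ≈ -0.48869 - 0.00082586*I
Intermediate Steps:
((-106)**2 + 11173)/(sqrt(m - 2689) - 45855) = ((-106)**2 + 11173)/(sqrt(-3316 - 2689) - 45855) = (11236 + 11173)/(sqrt(-6005) - 45855) = 22409/(I*sqrt(6005) - 45855) = 22409/(-45855 + I*sqrt(6005))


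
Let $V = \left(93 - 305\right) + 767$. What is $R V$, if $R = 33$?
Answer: $18315$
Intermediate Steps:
$V = 555$ ($V = -212 + 767 = 555$)
$R V = 33 \cdot 555 = 18315$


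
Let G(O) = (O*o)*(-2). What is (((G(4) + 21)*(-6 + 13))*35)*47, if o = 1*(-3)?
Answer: 518175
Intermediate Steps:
o = -3
G(O) = 6*O (G(O) = (O*(-3))*(-2) = -3*O*(-2) = 6*O)
(((G(4) + 21)*(-6 + 13))*35)*47 = (((6*4 + 21)*(-6 + 13))*35)*47 = (((24 + 21)*7)*35)*47 = ((45*7)*35)*47 = (315*35)*47 = 11025*47 = 518175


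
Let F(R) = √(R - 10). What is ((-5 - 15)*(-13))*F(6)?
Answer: 520*I ≈ 520.0*I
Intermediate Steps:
F(R) = √(-10 + R)
((-5 - 15)*(-13))*F(6) = ((-5 - 15)*(-13))*√(-10 + 6) = (-20*(-13))*√(-4) = 260*(2*I) = 520*I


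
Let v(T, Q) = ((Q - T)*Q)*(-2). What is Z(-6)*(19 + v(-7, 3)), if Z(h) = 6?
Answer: -246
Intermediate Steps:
v(T, Q) = -2*Q*(Q - T) (v(T, Q) = (Q*(Q - T))*(-2) = -2*Q*(Q - T))
Z(-6)*(19 + v(-7, 3)) = 6*(19 + 2*3*(-7 - 1*3)) = 6*(19 + 2*3*(-7 - 3)) = 6*(19 + 2*3*(-10)) = 6*(19 - 60) = 6*(-41) = -246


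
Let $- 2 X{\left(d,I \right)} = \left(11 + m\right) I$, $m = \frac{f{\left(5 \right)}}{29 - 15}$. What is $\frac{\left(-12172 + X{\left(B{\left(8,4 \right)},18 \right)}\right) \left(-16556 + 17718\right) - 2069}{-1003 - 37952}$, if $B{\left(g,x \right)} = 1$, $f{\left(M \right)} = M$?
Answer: $\frac{4754902}{12985} \approx 366.18$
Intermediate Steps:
$m = \frac{5}{14}$ ($m = \frac{5}{29 - 15} = \frac{5}{14} \approx 0.35714$)
$X{\left(d,I \right)} = - \frac{159 I}{28}$ ($X{\left(d,I \right)} = - \frac{\left(11 + \frac{5}{14}\right) I}{2} = - \frac{\frac{159}{14} I}{2} = - \frac{159 I}{28}$)
$\frac{\left(-12172 + X{\left(B{\left(8,4 \right)},18 \right)}\right) \left(-16556 + 17718\right) - 2069}{-1003 - 37952} = \frac{\left(-12172 - \frac{1431}{14}\right) \left(-16556 + 17718\right) - 2069}{-1003 - 37952} = \frac{\left(-12172 - \frac{1431}{14}\right) 1162 - 2069}{-38955} = \left(\left(- \frac{171839}{14}\right) 1162 - 2069\right) \left(- \frac{1}{38955}\right) = \left(-14262637 - 2069\right) \left(- \frac{1}{38955}\right) = \left(-14264706\right) \left(- \frac{1}{38955}\right) = \frac{4754902}{12985}$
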